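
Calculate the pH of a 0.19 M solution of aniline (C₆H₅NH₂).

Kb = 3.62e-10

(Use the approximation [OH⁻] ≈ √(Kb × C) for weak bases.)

[OH⁻] = √(Kb × C) = √(3.62e-10 × 0.19) = 8.2934e-06. pOH = 5.08, pH = 14 - pOH

pH = 8.92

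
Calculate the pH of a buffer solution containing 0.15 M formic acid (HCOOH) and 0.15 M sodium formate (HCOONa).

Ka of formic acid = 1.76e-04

pKa = -log(1.76e-04) = 3.75. pH = pKa + log([A⁻]/[HA]) = 3.75 + log(0.15/0.15)

pH = 3.75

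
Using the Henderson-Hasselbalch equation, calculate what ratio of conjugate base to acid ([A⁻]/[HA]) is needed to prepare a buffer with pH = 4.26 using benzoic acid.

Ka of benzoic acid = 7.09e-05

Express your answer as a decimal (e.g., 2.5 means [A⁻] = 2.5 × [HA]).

pKa = -log(7.09e-05) = 4.1494. pH = pKa + log([A⁻]/[HA]), so log([A⁻]/[HA]) = pH − pKa = 4.26 − 4.1494 = 0.1106. [A⁻]/[HA] = 10^(0.1106) = 1.29

[A⁻]/[HA] = 1.29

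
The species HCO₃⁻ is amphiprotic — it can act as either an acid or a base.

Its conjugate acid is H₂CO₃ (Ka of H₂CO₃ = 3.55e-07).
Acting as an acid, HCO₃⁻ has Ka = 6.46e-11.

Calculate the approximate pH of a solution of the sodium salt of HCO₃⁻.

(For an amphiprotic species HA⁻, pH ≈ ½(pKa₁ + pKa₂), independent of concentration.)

pKa₁ = -log(3.55e-07) = 6.45; pKa₂ = -log(6.46e-11) = 10.19. For an amphiprotic species, pH ≈ ½(pKa₁ + pKa₂) = ½(6.45 + 10.19) = 8.32.

pH = 8.32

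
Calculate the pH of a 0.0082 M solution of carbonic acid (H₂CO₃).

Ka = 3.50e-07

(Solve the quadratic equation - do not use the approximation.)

x² + Ka×x - Ka×C = 0. Using quadratic formula: [H⁺] = 5.3398e-05

pH = 4.27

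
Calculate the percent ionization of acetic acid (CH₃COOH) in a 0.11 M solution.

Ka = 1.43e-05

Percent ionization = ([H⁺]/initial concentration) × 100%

Using Ka equilibrium: x² + Ka×x - Ka×C = 0. Solving: [H⁺] = 1.2471e-03. Percent = (1.2471e-03/0.11) × 100

Percent ionization = 1.13%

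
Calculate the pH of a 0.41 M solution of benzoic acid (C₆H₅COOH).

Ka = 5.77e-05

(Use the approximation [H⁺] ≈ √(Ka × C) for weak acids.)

[H⁺] = √(Ka × C) = √(5.77e-05 × 0.41) = 4.8638e-03. pH = -log(4.8638e-03)

pH = 2.31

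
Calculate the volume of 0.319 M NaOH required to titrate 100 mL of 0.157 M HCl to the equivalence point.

At equivalence: moles acid = moles base. moles HCl = 0.157 × 100/1000 = 0.0157 mol. V_base = moles / 0.319 × 1000 = 49.2 mL.

V_{base} = 49.2 mL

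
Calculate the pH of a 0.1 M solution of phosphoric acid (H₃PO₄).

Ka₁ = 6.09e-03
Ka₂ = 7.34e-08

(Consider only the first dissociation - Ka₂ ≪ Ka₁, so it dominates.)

First dissociation dominates. From Ka₁ = [H⁺][HA⁻]/[H₂A], x² + Ka₁·x − Ka₁·C = 0 with C = 0.1 M and Ka₁ = 6.09e-03. Solving: [H⁺] = (−Ka₁ + √(Ka₁² + 4·Ka₁·C)) / 2 = 2.1820e-02 M. pH = -log(2.1820e-02) = 1.66.

pH = 1.66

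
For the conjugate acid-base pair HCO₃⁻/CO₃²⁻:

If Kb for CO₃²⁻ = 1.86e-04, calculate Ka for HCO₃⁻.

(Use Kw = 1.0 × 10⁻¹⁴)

For a conjugate pair Ka × Kb = Kw, so Ka = Kw/Kb = 1.0 × 10⁻¹⁴ / 1.86e-04 = 5.38e-11.

K_a = 5.38e-11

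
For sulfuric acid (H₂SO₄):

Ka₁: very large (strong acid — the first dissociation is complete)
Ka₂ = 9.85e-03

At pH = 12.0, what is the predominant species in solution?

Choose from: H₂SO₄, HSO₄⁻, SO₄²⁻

The first dissociation is complete, so H₂SO₄ itself is never the predominant species in water; pKa₂ = -log(9.85e-03) = 2.01. For a polyprotic acid the predominant species crosses at each pKa: below pKa_n the protonated form dominates, above it the deprotonated form does. At pH = 12.0, the predominant species is SO₄²⁻.

SO₄²⁻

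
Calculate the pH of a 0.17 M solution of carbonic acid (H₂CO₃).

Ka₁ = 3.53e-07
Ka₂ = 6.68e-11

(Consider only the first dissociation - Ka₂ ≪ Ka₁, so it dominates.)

First dissociation dominates. From Ka₁ = [H⁺][HA⁻]/[H₂A], x² + Ka₁·x − Ka₁·C = 0 with C = 0.17 M and Ka₁ = 3.53e-07. Solving: [H⁺] = (−Ka₁ + √(Ka₁² + 4·Ka₁·C)) / 2 = 2.4479e-04 M. pH = -log(2.4479e-04) = 3.61.

pH = 3.61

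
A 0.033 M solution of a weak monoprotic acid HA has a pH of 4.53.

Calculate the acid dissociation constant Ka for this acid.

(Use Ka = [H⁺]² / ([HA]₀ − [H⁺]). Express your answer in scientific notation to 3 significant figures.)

[H⁺] = 10^(−pH) = 10^(−4.53) = 2.951e-05 M. For HA ⇌ H⁺ + A⁻, Ka = [H⁺][A⁻]/[HA] = [H⁺]² / ([HA]₀ − [H⁺]) = (2.951e-05)² / (0.033 − 2.951e-05) = 2.64e-08.

K_a = 2.64e-08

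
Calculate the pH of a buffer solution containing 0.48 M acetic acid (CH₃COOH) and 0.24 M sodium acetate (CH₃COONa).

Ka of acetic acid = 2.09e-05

pKa = -log(2.09e-05) = 4.68. pH = pKa + log([A⁻]/[HA]) = 4.68 + log(0.24/0.48)

pH = 4.38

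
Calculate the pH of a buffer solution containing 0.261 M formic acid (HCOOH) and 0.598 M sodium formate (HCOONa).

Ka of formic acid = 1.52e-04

pKa = -log(1.52e-04) = 3.82. pH = pKa + log([A⁻]/[HA]) = 3.82 + log(0.598/0.261)

pH = 4.18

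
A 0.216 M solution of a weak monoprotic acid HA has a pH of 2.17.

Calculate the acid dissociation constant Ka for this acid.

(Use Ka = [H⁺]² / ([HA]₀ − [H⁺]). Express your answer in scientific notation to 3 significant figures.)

[H⁺] = 10^(−pH) = 10^(−2.17) = 6.761e-03 M. For HA ⇌ H⁺ + A⁻, Ka = [H⁺][A⁻]/[HA] = [H⁺]² / ([HA]₀ − [H⁺]) = (6.761e-03)² / (0.216 − 6.761e-03) = 2.18e-04.

K_a = 2.18e-04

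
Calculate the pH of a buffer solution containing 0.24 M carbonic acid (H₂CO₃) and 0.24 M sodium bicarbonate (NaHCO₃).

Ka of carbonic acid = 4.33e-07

pKa = -log(4.33e-07) = 6.36. pH = pKa + log([A⁻]/[HA]) = 6.36 + log(0.24/0.24)

pH = 6.36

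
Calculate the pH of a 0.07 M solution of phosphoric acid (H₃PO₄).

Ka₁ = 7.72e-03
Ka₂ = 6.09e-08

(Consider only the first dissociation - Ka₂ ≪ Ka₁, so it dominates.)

First dissociation dominates. From Ka₁ = [H⁺][HA⁻]/[H₂A], x² + Ka₁·x − Ka₁·C = 0 with C = 0.07 M and Ka₁ = 7.72e-03. Solving: [H⁺] = (−Ka₁ + √(Ka₁² + 4·Ka₁·C)) / 2 = 1.9705e-02 M. pH = -log(1.9705e-02) = 1.71.

pH = 1.71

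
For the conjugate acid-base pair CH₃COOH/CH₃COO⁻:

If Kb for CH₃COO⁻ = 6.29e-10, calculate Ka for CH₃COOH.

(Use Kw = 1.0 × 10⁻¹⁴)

For a conjugate pair Ka × Kb = Kw, so Ka = Kw/Kb = 1.0 × 10⁻¹⁴ / 6.29e-10 = 1.59e-05.

K_a = 1.59e-05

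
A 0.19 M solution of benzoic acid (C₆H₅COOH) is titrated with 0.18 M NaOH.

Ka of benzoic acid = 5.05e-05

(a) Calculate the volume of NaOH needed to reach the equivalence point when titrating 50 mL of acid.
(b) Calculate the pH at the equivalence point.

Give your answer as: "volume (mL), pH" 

moles acid = 0.19 × 50/1000 = 0.0095 mol; V_base = moles/0.18 × 1000 = 52.8 mL. At equivalence only the conjugate base is present: [A⁻] = 0.0095/0.103 = 9.2432e-02 M. Kb = Kw/Ka = 1.98e-10; [OH⁻] = √(Kb × [A⁻]) = 4.2783e-06; pOH = 5.37; pH = 14 - pOH = 8.63.

V = 52.8 mL, pH = 8.63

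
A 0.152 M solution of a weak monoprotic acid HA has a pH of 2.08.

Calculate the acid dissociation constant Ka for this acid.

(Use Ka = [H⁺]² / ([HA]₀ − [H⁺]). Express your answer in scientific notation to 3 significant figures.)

[H⁺] = 10^(−pH) = 10^(−2.08) = 8.318e-03 M. For HA ⇌ H⁺ + A⁻, Ka = [H⁺][A⁻]/[HA] = [H⁺]² / ([HA]₀ − [H⁺]) = (8.318e-03)² / (0.152 − 8.318e-03) = 4.82e-04.

K_a = 4.82e-04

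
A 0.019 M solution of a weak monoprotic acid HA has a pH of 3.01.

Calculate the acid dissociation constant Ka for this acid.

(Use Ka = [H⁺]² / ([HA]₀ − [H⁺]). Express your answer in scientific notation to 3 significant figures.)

[H⁺] = 10^(−pH) = 10^(−3.01) = 9.772e-04 M. For HA ⇌ H⁺ + A⁻, Ka = [H⁺][A⁻]/[HA] = [H⁺]² / ([HA]₀ − [H⁺]) = (9.772e-04)² / (0.019 − 9.772e-04) = 5.30e-05.

K_a = 5.30e-05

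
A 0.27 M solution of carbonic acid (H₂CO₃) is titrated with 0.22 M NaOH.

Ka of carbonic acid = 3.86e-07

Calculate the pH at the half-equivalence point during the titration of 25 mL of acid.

At half-equivalence [HA] = [A⁻], so Henderson-Hasselbalch gives pH = pKa = -log(3.86e-07) = 6.41.

pH = pKa = 6.41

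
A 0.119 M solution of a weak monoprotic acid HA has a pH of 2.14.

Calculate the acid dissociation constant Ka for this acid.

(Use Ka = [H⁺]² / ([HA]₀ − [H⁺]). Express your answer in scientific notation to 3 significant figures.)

[H⁺] = 10^(−pH) = 10^(−2.14) = 7.244e-03 M. For HA ⇌ H⁺ + A⁻, Ka = [H⁺][A⁻]/[HA] = [H⁺]² / ([HA]₀ − [H⁺]) = (7.244e-03)² / (0.119 − 7.244e-03) = 4.70e-04.

K_a = 4.70e-04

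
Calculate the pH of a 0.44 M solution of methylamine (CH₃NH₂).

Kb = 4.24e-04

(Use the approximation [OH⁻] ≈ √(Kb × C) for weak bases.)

[OH⁻] = √(Kb × C) = √(4.24e-04 × 0.44) = 1.3659e-02. pOH = 1.86, pH = 14 - pOH

pH = 12.14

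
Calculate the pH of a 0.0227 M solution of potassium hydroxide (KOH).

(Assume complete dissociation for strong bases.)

[OH⁻] = 0.0227 M for strong base. pOH = -log[OH⁻] = 1.64, pH = 14 - pOH

pH = 12.36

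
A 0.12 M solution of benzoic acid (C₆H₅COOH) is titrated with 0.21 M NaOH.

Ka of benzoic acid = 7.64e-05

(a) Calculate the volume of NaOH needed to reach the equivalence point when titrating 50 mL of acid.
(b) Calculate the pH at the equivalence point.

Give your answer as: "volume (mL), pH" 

moles acid = 0.12 × 50/1000 = 0.006 mol; V_base = moles/0.21 × 1000 = 28.6 mL. At equivalence only the conjugate base is present: [A⁻] = 0.006/0.079 = 7.6364e-02 M. Kb = Kw/Ka = 1.31e-10; [OH⁻] = √(Kb × [A⁻]) = 3.1615e-06; pOH = 5.50; pH = 14 - pOH = 8.50.

V = 28.6 mL, pH = 8.50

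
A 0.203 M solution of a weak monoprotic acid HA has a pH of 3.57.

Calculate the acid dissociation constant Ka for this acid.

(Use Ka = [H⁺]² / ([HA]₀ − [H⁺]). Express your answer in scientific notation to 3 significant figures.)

[H⁺] = 10^(−pH) = 10^(−3.57) = 2.692e-04 M. For HA ⇌ H⁺ + A⁻, Ka = [H⁺][A⁻]/[HA] = [H⁺]² / ([HA]₀ − [H⁺]) = (2.692e-04)² / (0.203 − 2.692e-04) = 3.57e-07.

K_a = 3.57e-07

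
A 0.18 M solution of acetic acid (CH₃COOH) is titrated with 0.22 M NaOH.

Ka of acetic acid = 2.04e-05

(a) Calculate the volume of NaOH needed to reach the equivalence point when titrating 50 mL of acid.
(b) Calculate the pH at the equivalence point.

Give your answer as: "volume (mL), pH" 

moles acid = 0.18 × 50/1000 = 0.009 mol; V_base = moles/0.22 × 1000 = 40.9 mL. At equivalence only the conjugate base is present: [A⁻] = 0.009/0.091 = 9.9000e-02 M. Kb = Kw/Ka = 4.90e-10; [OH⁻] = √(Kb × [A⁻]) = 6.9663e-06; pOH = 5.16; pH = 14 - pOH = 8.84.

V = 40.9 mL, pH = 8.84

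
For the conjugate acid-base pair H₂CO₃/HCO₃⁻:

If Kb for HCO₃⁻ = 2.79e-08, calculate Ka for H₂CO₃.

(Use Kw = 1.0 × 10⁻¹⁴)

For a conjugate pair Ka × Kb = Kw, so Ka = Kw/Kb = 1.0 × 10⁻¹⁴ / 2.79e-08 = 3.58e-07.

K_a = 3.58e-07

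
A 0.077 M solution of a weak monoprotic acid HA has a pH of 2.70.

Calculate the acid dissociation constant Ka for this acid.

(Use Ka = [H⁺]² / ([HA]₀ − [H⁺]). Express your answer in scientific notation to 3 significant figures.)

[H⁺] = 10^(−pH) = 10^(−2.70) = 1.995e-03 M. For HA ⇌ H⁺ + A⁻, Ka = [H⁺][A⁻]/[HA] = [H⁺]² / ([HA]₀ − [H⁺]) = (1.995e-03)² / (0.077 − 1.995e-03) = 5.31e-05.

K_a = 5.31e-05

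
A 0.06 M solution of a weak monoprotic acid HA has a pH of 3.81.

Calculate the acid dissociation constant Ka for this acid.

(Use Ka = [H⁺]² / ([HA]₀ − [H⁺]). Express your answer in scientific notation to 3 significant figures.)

[H⁺] = 10^(−pH) = 10^(−3.81) = 1.549e-04 M. For HA ⇌ H⁺ + A⁻, Ka = [H⁺][A⁻]/[HA] = [H⁺]² / ([HA]₀ − [H⁺]) = (1.549e-04)² / (0.06 − 1.549e-04) = 4.01e-07.

K_a = 4.01e-07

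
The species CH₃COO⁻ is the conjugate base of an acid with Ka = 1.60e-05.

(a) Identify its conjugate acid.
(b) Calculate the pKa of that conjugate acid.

(a) The conjugate acid is formed by adding one H⁺ to CH₃COO⁻, giving CH₃COOH. (b) pKa = -log(Ka) = -log(1.60e-05) = 4.80.

Conjugate acid: CH₃COOH; pK_a = 4.80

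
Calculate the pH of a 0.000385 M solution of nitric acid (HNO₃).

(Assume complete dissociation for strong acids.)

[H⁺] = 0.000385 M for strong acid. pH = -log[H⁺] = -log(0.000385)

pH = 3.41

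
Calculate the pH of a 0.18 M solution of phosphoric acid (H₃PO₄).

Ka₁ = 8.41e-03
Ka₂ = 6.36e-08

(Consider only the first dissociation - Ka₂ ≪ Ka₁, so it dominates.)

First dissociation dominates. From Ka₁ = [H⁺][HA⁻]/[H₂A], x² + Ka₁·x − Ka₁·C = 0 with C = 0.18 M and Ka₁ = 8.41e-03. Solving: [H⁺] = (−Ka₁ + √(Ka₁² + 4·Ka₁·C)) / 2 = 3.4929e-02 M. pH = -log(3.4929e-02) = 1.46.

pH = 1.46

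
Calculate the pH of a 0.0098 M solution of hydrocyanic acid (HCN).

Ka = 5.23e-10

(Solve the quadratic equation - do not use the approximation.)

x² + Ka×x - Ka×C = 0. Using quadratic formula: [H⁺] = 2.2637e-06

pH = 5.65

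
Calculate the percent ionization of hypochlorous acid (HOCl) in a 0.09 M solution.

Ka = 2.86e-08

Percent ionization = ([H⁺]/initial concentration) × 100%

Using Ka equilibrium: x² + Ka×x - Ka×C = 0. Solving: [H⁺] = 5.0720e-05. Percent = (5.0720e-05/0.09) × 100

Percent ionization = 0.0564%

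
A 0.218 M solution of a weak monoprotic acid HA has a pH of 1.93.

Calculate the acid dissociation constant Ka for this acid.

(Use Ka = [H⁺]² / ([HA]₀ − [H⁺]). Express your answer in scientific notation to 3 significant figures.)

[H⁺] = 10^(−pH) = 10^(−1.93) = 1.175e-02 M. For HA ⇌ H⁺ + A⁻, Ka = [H⁺][A⁻]/[HA] = [H⁺]² / ([HA]₀ − [H⁺]) = (1.175e-02)² / (0.218 − 1.175e-02) = 6.69e-04.

K_a = 6.69e-04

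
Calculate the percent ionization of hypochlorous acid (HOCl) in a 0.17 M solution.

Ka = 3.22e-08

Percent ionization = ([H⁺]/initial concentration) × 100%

Using Ka equilibrium: x² + Ka×x - Ka×C = 0. Solving: [H⁺] = 7.3970e-05. Percent = (7.3970e-05/0.17) × 100

Percent ionization = 0.0435%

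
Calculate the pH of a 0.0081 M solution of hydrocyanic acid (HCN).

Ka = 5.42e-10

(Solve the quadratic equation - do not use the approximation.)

x² + Ka×x - Ka×C = 0. Using quadratic formula: [H⁺] = 2.0950e-06

pH = 5.68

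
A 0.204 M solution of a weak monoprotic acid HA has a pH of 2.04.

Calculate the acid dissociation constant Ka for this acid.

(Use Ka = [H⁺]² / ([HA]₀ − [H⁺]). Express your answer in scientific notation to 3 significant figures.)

[H⁺] = 10^(−pH) = 10^(−2.04) = 9.120e-03 M. For HA ⇌ H⁺ + A⁻, Ka = [H⁺][A⁻]/[HA] = [H⁺]² / ([HA]₀ − [H⁺]) = (9.120e-03)² / (0.204 − 9.120e-03) = 4.27e-04.

K_a = 4.27e-04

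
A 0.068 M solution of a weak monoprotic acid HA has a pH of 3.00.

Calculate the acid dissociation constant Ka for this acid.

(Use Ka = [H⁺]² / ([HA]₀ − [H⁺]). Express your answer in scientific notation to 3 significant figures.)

[H⁺] = 10^(−pH) = 10^(−3.00) = 1.000e-03 M. For HA ⇌ H⁺ + A⁻, Ka = [H⁺][A⁻]/[HA] = [H⁺]² / ([HA]₀ − [H⁺]) = (1.000e-03)² / (0.068 − 1.000e-03) = 1.49e-05.

K_a = 1.49e-05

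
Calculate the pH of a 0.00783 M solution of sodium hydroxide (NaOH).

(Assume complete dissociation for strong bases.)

[OH⁻] = 0.00783 M for strong base. pOH = -log[OH⁻] = 2.11, pH = 14 - pOH

pH = 11.89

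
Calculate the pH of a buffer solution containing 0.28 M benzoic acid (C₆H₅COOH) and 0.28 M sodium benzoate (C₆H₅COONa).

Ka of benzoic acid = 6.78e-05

pKa = -log(6.78e-05) = 4.17. pH = pKa + log([A⁻]/[HA]) = 4.17 + log(0.28/0.28)

pH = 4.17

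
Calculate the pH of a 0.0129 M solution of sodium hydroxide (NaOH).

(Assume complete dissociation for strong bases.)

[OH⁻] = 0.0129 M for strong base. pOH = -log[OH⁻] = 1.89, pH = 14 - pOH

pH = 12.11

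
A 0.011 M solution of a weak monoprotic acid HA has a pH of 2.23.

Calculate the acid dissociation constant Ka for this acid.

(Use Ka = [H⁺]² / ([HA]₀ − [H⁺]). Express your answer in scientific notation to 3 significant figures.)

[H⁺] = 10^(−pH) = 10^(−2.23) = 5.888e-03 M. For HA ⇌ H⁺ + A⁻, Ka = [H⁺][A⁻]/[HA] = [H⁺]² / ([HA]₀ − [H⁺]) = (5.888e-03)² / (0.011 − 5.888e-03) = 6.78e-03.

K_a = 6.78e-03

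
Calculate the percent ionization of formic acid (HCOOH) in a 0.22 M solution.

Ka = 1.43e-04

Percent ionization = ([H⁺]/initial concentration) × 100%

Using Ka equilibrium: x² + Ka×x - Ka×C = 0. Solving: [H⁺] = 5.5379e-03. Percent = (5.5379e-03/0.22) × 100

Percent ionization = 2.52%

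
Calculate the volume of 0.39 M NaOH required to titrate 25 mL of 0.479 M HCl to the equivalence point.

At equivalence: moles acid = moles base. moles HCl = 0.479 × 25/1000 = 0.01197 mol. V_base = moles / 0.39 × 1000 = 30.7 mL.

V_{base} = 30.7 mL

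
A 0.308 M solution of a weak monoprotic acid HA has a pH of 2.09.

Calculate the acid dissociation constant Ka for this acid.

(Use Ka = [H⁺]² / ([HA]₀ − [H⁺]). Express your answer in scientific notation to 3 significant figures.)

[H⁺] = 10^(−pH) = 10^(−2.09) = 8.128e-03 M. For HA ⇌ H⁺ + A⁻, Ka = [H⁺][A⁻]/[HA] = [H⁺]² / ([HA]₀ − [H⁺]) = (8.128e-03)² / (0.308 − 8.128e-03) = 2.20e-04.

K_a = 2.20e-04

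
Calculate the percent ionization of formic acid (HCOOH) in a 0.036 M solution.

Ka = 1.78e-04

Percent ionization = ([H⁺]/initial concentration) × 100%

Using Ka equilibrium: x² + Ka×x - Ka×C = 0. Solving: [H⁺] = 2.4440e-03. Percent = (2.4440e-03/0.036) × 100

Percent ionization = 6.79%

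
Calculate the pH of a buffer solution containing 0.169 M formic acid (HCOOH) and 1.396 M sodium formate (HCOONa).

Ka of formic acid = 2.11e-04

pKa = -log(2.11e-04) = 3.68. pH = pKa + log([A⁻]/[HA]) = 3.68 + log(1.396/0.169)

pH = 4.59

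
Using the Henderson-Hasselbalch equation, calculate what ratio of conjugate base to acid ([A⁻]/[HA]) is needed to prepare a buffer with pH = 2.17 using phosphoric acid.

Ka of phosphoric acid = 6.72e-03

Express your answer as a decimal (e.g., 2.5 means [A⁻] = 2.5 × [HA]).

pKa = -log(6.72e-03) = 2.1726. pH = pKa + log([A⁻]/[HA]), so log([A⁻]/[HA]) = pH − pKa = 2.17 − 2.1726 = -0.0026. [A⁻]/[HA] = 10^(-0.0026) = 0.994

[A⁻]/[HA] = 0.994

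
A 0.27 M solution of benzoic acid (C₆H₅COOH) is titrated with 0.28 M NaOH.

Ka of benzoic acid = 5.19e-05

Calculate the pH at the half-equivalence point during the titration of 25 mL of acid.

At half-equivalence [HA] = [A⁻], so Henderson-Hasselbalch gives pH = pKa = -log(5.19e-05) = 4.28.

pH = pKa = 4.28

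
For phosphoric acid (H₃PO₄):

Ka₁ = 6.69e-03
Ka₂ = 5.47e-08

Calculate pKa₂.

pKa₂ = -log(Ka₂) = -log(5.47e-08) = 7.26.

pK_{a2} = 7.26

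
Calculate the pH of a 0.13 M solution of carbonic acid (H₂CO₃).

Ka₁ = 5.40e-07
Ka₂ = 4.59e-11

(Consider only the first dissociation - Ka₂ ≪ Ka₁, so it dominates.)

First dissociation dominates. From Ka₁ = [H⁺][HA⁻]/[H₂A], x² + Ka₁·x − Ka₁·C = 0 with C = 0.13 M and Ka₁ = 5.40e-07. Solving: [H⁺] = (−Ka₁ + √(Ka₁² + 4·Ka₁·C)) / 2 = 2.6468e-04 M. pH = -log(2.6468e-04) = 3.58.

pH = 3.58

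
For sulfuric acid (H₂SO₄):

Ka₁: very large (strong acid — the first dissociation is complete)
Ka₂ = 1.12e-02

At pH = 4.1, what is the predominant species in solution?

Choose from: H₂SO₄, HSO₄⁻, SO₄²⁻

The first dissociation is complete, so H₂SO₄ itself is never the predominant species in water; pKa₂ = -log(1.12e-02) = 1.95. For a polyprotic acid the predominant species crosses at each pKa: below pKa_n the protonated form dominates, above it the deprotonated form does. At pH = 4.1, the predominant species is SO₄²⁻.

SO₄²⁻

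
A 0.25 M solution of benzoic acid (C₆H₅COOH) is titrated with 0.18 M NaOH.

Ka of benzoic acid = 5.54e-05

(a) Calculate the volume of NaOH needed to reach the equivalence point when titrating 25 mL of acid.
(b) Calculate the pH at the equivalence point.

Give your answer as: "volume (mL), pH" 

moles acid = 0.25 × 25/1000 = 0.00625 mol; V_base = moles/0.18 × 1000 = 34.7 mL. At equivalence only the conjugate base is present: [A⁻] = 0.00625/0.060 = 1.0465e-01 M. Kb = Kw/Ka = 1.81e-10; [OH⁻] = √(Kb × [A⁻]) = 4.3463e-06; pOH = 5.36; pH = 14 - pOH = 8.64.

V = 34.7 mL, pH = 8.64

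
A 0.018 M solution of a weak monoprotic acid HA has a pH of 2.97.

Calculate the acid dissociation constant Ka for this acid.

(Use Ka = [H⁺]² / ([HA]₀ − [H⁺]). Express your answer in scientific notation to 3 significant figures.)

[H⁺] = 10^(−pH) = 10^(−2.97) = 1.072e-03 M. For HA ⇌ H⁺ + A⁻, Ka = [H⁺][A⁻]/[HA] = [H⁺]² / ([HA]₀ − [H⁺]) = (1.072e-03)² / (0.018 − 1.072e-03) = 6.78e-05.

K_a = 6.78e-05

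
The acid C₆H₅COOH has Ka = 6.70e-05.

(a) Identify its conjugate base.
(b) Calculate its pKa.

(a) The conjugate base is formed by removing one H⁺ from C₆H₅COOH, giving C₆H₅COO⁻. (b) pKa = -log(Ka) = -log(6.70e-05) = 4.17.

Conjugate base: C₆H₅COO⁻; pK_a = 4.17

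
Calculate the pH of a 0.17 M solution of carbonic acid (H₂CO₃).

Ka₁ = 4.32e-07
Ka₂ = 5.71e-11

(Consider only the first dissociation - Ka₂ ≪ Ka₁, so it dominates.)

First dissociation dominates. From Ka₁ = [H⁺][HA⁻]/[H₂A], x² + Ka₁·x − Ka₁·C = 0 with C = 0.17 M and Ka₁ = 4.32e-07. Solving: [H⁺] = (−Ka₁ + √(Ka₁² + 4·Ka₁·C)) / 2 = 2.7078e-04 M. pH = -log(2.7078e-04) = 3.57.

pH = 3.57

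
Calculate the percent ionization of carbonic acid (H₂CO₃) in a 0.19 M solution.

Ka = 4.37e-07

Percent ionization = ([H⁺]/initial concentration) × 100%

Using Ka equilibrium: x² + Ka×x - Ka×C = 0. Solving: [H⁺] = 2.8793e-04. Percent = (2.8793e-04/0.19) × 100

Percent ionization = 0.152%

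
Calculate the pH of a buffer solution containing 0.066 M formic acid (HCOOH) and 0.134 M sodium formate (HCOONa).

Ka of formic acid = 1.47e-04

pKa = -log(1.47e-04) = 3.83. pH = pKa + log([A⁻]/[HA]) = 3.83 + log(0.134/0.066)

pH = 4.14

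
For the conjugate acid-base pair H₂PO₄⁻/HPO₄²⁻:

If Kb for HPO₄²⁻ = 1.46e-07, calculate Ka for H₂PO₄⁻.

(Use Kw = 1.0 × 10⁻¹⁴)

For a conjugate pair Ka × Kb = Kw, so Ka = Kw/Kb = 1.0 × 10⁻¹⁴ / 1.46e-07 = 6.85e-08.

K_a = 6.85e-08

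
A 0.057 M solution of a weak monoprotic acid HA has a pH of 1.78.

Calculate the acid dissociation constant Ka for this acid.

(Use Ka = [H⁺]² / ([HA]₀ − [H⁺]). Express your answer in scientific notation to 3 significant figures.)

[H⁺] = 10^(−pH) = 10^(−1.78) = 1.660e-02 M. For HA ⇌ H⁺ + A⁻, Ka = [H⁺][A⁻]/[HA] = [H⁺]² / ([HA]₀ − [H⁺]) = (1.660e-02)² / (0.057 − 1.660e-02) = 6.82e-03.

K_a = 6.82e-03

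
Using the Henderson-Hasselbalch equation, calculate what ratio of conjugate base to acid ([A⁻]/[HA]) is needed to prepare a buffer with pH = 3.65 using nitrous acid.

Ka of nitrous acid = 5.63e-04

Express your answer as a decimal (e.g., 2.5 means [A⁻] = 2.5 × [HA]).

pKa = -log(5.63e-04) = 3.2495. pH = pKa + log([A⁻]/[HA]), so log([A⁻]/[HA]) = pH − pKa = 3.65 − 3.2495 = 0.4005. [A⁻]/[HA] = 10^(0.4005) = 2.51

[A⁻]/[HA] = 2.51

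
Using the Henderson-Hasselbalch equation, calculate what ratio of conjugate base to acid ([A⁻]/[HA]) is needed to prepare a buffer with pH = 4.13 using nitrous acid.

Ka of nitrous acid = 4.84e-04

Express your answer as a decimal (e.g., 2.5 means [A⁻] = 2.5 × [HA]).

pKa = -log(4.84e-04) = 3.3152. pH = pKa + log([A⁻]/[HA]), so log([A⁻]/[HA]) = pH − pKa = 4.13 − 3.3152 = 0.8148. [A⁻]/[HA] = 10^(0.8148) = 6.53

[A⁻]/[HA] = 6.53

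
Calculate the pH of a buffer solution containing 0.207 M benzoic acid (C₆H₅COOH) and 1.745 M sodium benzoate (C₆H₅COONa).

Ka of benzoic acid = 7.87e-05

pKa = -log(7.87e-05) = 4.10. pH = pKa + log([A⁻]/[HA]) = 4.10 + log(1.745/0.207)

pH = 5.03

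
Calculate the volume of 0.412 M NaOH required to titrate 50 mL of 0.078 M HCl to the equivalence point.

At equivalence: moles acid = moles base. moles HCl = 0.078 × 50/1000 = 0.0039 mol. V_base = moles / 0.412 × 1000 = 9.5 mL.

V_{base} = 9.5 mL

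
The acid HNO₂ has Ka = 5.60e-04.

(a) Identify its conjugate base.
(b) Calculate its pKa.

(a) The conjugate base is formed by removing one H⁺ from HNO₂, giving NO₂⁻. (b) pKa = -log(Ka) = -log(5.60e-04) = 3.25.

Conjugate base: NO₂⁻; pK_a = 3.25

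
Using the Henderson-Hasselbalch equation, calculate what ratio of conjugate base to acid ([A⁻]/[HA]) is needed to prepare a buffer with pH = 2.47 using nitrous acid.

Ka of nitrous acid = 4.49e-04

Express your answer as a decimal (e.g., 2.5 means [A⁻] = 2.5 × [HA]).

pKa = -log(4.49e-04) = 3.3478. pH = pKa + log([A⁻]/[HA]), so log([A⁻]/[HA]) = pH − pKa = 2.47 − 3.3478 = -0.8778. [A⁻]/[HA] = 10^(-0.8778) = 0.133

[A⁻]/[HA] = 0.133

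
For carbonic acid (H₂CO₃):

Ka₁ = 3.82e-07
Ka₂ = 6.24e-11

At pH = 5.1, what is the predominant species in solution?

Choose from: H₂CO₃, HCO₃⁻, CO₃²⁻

pKa₁ = 6.42, pKa₂ = 10.20. For a polyprotic acid the predominant species crosses at each pKa: below pKa_n the protonated form dominates, above it the deprotonated form does. At pH = 5.1, the predominant species is H₂CO₃.

H₂CO₃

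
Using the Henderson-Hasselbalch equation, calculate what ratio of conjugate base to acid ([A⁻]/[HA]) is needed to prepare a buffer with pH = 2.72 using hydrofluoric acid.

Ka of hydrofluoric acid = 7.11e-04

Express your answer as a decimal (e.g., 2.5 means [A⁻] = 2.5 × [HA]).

pKa = -log(7.11e-04) = 3.1481. pH = pKa + log([A⁻]/[HA]), so log([A⁻]/[HA]) = pH − pKa = 2.72 − 3.1481 = -0.4281. [A⁻]/[HA] = 10^(-0.4281) = 0.373

[A⁻]/[HA] = 0.373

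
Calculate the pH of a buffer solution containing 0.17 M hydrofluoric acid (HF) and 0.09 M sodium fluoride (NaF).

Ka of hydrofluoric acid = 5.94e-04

pKa = -log(5.94e-04) = 3.23. pH = pKa + log([A⁻]/[HA]) = 3.23 + log(0.09/0.17)

pH = 2.95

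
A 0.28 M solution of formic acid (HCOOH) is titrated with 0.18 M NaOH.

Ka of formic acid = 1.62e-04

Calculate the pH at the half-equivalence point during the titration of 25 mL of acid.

At half-equivalence [HA] = [A⁻], so Henderson-Hasselbalch gives pH = pKa = -log(1.62e-04) = 3.79.

pH = pKa = 3.79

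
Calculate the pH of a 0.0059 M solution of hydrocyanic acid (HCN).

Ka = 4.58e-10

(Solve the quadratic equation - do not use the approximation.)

x² + Ka×x - Ka×C = 0. Using quadratic formula: [H⁺] = 1.6436e-06

pH = 5.78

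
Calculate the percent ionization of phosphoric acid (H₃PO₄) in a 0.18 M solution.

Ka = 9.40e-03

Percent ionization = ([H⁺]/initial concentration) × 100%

Using Ka equilibrium: x² + Ka×x - Ka×C = 0. Solving: [H⁺] = 3.6702e-02. Percent = (3.6702e-02/0.18) × 100

Percent ionization = 20.4%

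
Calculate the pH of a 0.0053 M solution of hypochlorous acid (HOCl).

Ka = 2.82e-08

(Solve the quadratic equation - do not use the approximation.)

x² + Ka×x - Ka×C = 0. Using quadratic formula: [H⁺] = 1.2211e-05

pH = 4.91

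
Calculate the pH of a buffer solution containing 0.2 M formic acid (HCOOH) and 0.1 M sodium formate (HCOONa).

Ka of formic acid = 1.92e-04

pKa = -log(1.92e-04) = 3.72. pH = pKa + log([A⁻]/[HA]) = 3.72 + log(0.1/0.2)

pH = 3.42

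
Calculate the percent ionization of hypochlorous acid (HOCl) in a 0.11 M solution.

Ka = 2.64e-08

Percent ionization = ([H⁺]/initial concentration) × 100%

Using Ka equilibrium: x² + Ka×x - Ka×C = 0. Solving: [H⁺] = 5.3876e-05. Percent = (5.3876e-05/0.11) × 100

Percent ionization = 0.049%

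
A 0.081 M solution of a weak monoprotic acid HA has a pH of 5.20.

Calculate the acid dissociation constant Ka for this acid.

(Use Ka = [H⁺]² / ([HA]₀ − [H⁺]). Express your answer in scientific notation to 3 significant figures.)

[H⁺] = 10^(−pH) = 10^(−5.20) = 6.310e-06 M. For HA ⇌ H⁺ + A⁻, Ka = [H⁺][A⁻]/[HA] = [H⁺]² / ([HA]₀ − [H⁺]) = (6.310e-06)² / (0.081 − 6.310e-06) = 4.92e-10.

K_a = 4.92e-10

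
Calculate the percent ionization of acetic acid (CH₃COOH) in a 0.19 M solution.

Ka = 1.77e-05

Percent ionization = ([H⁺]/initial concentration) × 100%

Using Ka equilibrium: x² + Ka×x - Ka×C = 0. Solving: [H⁺] = 1.8250e-03. Percent = (1.8250e-03/0.19) × 100

Percent ionization = 0.961%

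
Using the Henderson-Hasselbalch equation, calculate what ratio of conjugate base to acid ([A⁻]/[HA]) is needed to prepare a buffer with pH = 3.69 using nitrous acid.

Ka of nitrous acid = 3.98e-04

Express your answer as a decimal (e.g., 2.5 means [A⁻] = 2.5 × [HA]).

pKa = -log(3.98e-04) = 3.4001. pH = pKa + log([A⁻]/[HA]), so log([A⁻]/[HA]) = pH − pKa = 3.69 − 3.4001 = 0.2899. [A⁻]/[HA] = 10^(0.2899) = 1.95

[A⁻]/[HA] = 1.95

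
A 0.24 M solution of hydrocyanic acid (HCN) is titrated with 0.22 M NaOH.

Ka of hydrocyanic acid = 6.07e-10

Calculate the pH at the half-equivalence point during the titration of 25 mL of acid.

At half-equivalence [HA] = [A⁻], so Henderson-Hasselbalch gives pH = pKa = -log(6.07e-10) = 9.22.

pH = pKa = 9.22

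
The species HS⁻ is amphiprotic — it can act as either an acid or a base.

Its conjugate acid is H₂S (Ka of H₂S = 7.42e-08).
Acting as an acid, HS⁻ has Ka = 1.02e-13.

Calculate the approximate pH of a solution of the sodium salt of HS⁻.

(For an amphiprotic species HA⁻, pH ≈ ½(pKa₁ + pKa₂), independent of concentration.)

pKa₁ = -log(7.42e-08) = 7.13; pKa₂ = -log(1.02e-13) = 12.99. For an amphiprotic species, pH ≈ ½(pKa₁ + pKa₂) = ½(7.13 + 12.99) = 10.06.

pH = 10.06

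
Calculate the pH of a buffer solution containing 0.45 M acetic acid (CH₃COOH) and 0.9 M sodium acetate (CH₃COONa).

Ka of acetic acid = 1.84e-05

pKa = -log(1.84e-05) = 4.74. pH = pKa + log([A⁻]/[HA]) = 4.74 + log(0.9/0.45)

pH = 5.04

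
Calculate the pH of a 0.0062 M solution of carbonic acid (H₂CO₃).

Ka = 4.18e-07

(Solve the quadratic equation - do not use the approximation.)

x² + Ka×x - Ka×C = 0. Using quadratic formula: [H⁺] = 5.0699e-05

pH = 4.29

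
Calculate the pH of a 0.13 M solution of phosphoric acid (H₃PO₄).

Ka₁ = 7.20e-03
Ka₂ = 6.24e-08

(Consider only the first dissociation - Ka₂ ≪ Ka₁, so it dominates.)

First dissociation dominates. From Ka₁ = [H⁺][HA⁻]/[H₂A], x² + Ka₁·x − Ka₁·C = 0 with C = 0.13 M and Ka₁ = 7.20e-03. Solving: [H⁺] = (−Ka₁ + √(Ka₁² + 4·Ka₁·C)) / 2 = 2.7205e-02 M. pH = -log(2.7205e-02) = 1.57.

pH = 1.57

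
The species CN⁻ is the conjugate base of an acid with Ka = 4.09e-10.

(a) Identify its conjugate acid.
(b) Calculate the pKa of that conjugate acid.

(a) The conjugate acid is formed by adding one H⁺ to CN⁻, giving HCN. (b) pKa = -log(Ka) = -log(4.09e-10) = 9.39.

Conjugate acid: HCN; pK_a = 9.39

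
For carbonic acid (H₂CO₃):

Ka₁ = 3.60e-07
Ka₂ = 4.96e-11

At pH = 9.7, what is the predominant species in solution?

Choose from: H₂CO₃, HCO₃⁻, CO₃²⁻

pKa₁ = 6.44, pKa₂ = 10.30. For a polyprotic acid the predominant species crosses at each pKa: below pKa_n the protonated form dominates, above it the deprotonated form does. At pH = 9.7, the predominant species is HCO₃⁻.

HCO₃⁻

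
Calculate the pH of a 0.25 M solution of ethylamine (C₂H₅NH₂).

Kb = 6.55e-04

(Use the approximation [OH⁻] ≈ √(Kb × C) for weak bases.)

[OH⁻] = √(Kb × C) = √(6.55e-04 × 0.25) = 1.2796e-02. pOH = 1.89, pH = 14 - pOH

pH = 12.11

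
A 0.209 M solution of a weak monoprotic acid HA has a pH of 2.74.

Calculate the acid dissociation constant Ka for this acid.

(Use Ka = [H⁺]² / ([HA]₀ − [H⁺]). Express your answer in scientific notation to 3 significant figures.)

[H⁺] = 10^(−pH) = 10^(−2.74) = 1.820e-03 M. For HA ⇌ H⁺ + A⁻, Ka = [H⁺][A⁻]/[HA] = [H⁺]² / ([HA]₀ − [H⁺]) = (1.820e-03)² / (0.209 − 1.820e-03) = 1.60e-05.

K_a = 1.60e-05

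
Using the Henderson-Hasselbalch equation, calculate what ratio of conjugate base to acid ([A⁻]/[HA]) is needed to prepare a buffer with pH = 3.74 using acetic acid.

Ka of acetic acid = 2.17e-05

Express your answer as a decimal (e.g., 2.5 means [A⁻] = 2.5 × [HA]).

pKa = -log(2.17e-05) = 4.6635. pH = pKa + log([A⁻]/[HA]), so log([A⁻]/[HA]) = pH − pKa = 3.74 − 4.6635 = -0.9235. [A⁻]/[HA] = 10^(-0.9235) = 0.119

[A⁻]/[HA] = 0.119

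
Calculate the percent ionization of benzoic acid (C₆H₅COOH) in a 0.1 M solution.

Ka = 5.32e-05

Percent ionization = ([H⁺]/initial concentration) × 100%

Using Ka equilibrium: x² + Ka×x - Ka×C = 0. Solving: [H⁺] = 2.2801e-03. Percent = (2.2801e-03/0.1) × 100

Percent ionization = 2.28%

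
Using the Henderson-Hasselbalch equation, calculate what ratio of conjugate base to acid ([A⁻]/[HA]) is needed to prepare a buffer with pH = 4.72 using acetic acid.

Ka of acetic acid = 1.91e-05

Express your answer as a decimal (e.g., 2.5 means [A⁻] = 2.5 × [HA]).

pKa = -log(1.91e-05) = 4.7190. pH = pKa + log([A⁻]/[HA]), so log([A⁻]/[HA]) = pH − pKa = 4.72 − 4.7190 = 0.0010. [A⁻]/[HA] = 10^(0.0010) = 1.00

[A⁻]/[HA] = 1.00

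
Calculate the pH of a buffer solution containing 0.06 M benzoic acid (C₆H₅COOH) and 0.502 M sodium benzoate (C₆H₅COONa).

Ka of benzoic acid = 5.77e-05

pKa = -log(5.77e-05) = 4.24. pH = pKa + log([A⁻]/[HA]) = 4.24 + log(0.502/0.06)

pH = 5.16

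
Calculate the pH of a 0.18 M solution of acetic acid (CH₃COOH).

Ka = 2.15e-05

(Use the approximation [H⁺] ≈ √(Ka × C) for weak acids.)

[H⁺] = √(Ka × C) = √(2.15e-05 × 0.18) = 1.9672e-03. pH = -log(1.9672e-03)

pH = 2.71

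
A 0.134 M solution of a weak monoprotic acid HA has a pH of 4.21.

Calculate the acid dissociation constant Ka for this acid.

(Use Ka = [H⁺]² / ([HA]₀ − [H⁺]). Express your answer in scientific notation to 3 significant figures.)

[H⁺] = 10^(−pH) = 10^(−4.21) = 6.166e-05 M. For HA ⇌ H⁺ + A⁻, Ka = [H⁺][A⁻]/[HA] = [H⁺]² / ([HA]₀ − [H⁺]) = (6.166e-05)² / (0.134 − 6.166e-05) = 2.84e-08.

K_a = 2.84e-08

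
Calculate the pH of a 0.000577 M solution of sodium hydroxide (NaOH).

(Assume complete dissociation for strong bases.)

[OH⁻] = 0.000577 M for strong base. pOH = -log[OH⁻] = 3.24, pH = 14 - pOH

pH = 10.76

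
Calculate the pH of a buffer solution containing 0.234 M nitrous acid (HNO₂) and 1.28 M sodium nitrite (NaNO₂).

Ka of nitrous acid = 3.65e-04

pKa = -log(3.65e-04) = 3.44. pH = pKa + log([A⁻]/[HA]) = 3.44 + log(1.28/0.234)

pH = 4.18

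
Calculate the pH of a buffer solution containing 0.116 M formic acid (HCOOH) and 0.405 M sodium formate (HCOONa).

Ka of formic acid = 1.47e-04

pKa = -log(1.47e-04) = 3.83. pH = pKa + log([A⁻]/[HA]) = 3.83 + log(0.405/0.116)

pH = 4.38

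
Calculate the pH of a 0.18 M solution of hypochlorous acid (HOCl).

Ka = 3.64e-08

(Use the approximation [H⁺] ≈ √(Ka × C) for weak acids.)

[H⁺] = √(Ka × C) = √(3.64e-08 × 0.18) = 8.0944e-05. pH = -log(8.0944e-05)

pH = 4.09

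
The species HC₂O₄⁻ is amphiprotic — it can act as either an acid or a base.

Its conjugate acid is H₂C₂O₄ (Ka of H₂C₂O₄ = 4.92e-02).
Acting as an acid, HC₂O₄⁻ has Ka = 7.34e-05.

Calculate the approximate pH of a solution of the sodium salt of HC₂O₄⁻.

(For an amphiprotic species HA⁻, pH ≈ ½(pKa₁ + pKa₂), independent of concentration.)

pKa₁ = -log(4.92e-02) = 1.31; pKa₂ = -log(7.34e-05) = 4.13. For an amphiprotic species, pH ≈ ½(pKa₁ + pKa₂) = ½(1.31 + 4.13) = 2.72.

pH = 2.72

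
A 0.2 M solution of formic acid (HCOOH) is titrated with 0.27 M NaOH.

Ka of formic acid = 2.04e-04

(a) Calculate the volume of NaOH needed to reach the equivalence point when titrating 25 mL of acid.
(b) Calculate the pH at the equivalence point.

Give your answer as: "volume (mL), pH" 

moles acid = 0.2 × 25/1000 = 0.005 mol; V_base = moles/0.27 × 1000 = 18.5 mL. At equivalence only the conjugate base is present: [A⁻] = 0.005/0.044 = 1.1489e-01 M. Kb = Kw/Ka = 4.90e-11; [OH⁻] = √(Kb × [A⁻]) = 2.3732e-06; pOH = 5.62; pH = 14 - pOH = 8.38.

V = 18.5 mL, pH = 8.38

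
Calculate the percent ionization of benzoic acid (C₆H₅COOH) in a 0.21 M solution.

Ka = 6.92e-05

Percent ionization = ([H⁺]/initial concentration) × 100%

Using Ka equilibrium: x² + Ka×x - Ka×C = 0. Solving: [H⁺] = 3.7776e-03. Percent = (3.7776e-03/0.21) × 100

Percent ionization = 1.8%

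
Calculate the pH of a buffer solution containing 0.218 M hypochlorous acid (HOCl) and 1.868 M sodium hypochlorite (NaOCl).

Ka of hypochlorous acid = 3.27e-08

pKa = -log(3.27e-08) = 7.49. pH = pKa + log([A⁻]/[HA]) = 7.49 + log(1.868/0.218)

pH = 8.42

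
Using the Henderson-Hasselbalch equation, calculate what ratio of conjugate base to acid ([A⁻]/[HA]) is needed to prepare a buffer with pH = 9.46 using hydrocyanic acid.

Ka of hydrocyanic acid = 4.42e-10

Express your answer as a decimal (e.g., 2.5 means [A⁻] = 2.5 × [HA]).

pKa = -log(4.42e-10) = 9.3546. pH = pKa + log([A⁻]/[HA]), so log([A⁻]/[HA]) = pH − pKa = 9.46 − 9.3546 = 0.1054. [A⁻]/[HA] = 10^(0.1054) = 1.27

[A⁻]/[HA] = 1.27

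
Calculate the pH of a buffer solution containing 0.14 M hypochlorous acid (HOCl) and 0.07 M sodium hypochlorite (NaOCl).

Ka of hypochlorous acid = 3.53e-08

pKa = -log(3.53e-08) = 7.45. pH = pKa + log([A⁻]/[HA]) = 7.45 + log(0.07/0.14)

pH = 7.15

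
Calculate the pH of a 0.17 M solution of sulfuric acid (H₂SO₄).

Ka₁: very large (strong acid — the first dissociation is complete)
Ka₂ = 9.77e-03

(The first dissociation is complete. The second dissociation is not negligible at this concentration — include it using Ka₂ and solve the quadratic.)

First dissociation is complete: [H⁺]₀ = [HSO₄⁻]₀ = C = 0.17 M. Second dissociation HSO₄⁻ ⇌ H⁺ + SO₄²⁻: let x = [SO₄²⁻]. Ka₂ = (C + x)·x / (C − x) = 9.77e-03 → x² + (C + Ka₂)·x − Ka₂·C = 0 → x² + 0.17977·x − 1.661e-03 = 0. x = (−0.17977 + √(0.17977² + 4 × 1.661e-03)) / 2 = 8.8075e-03 M. [H⁺] = C + x = 0.17 + 8.8075e-03 = 1.7881e-01 M. pH = -log(1.7881e-01) = 0.75.

pH = 0.75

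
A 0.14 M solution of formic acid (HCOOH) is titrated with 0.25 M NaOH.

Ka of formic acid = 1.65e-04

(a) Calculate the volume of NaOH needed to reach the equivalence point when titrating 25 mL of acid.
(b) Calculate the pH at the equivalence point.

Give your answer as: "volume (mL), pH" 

moles acid = 0.14 × 25/1000 = 0.0035 mol; V_base = moles/0.25 × 1000 = 14.0 mL. At equivalence only the conjugate base is present: [A⁻] = 0.0035/0.039 = 8.9744e-02 M. Kb = Kw/Ka = 6.06e-11; [OH⁻] = √(Kb × [A⁻]) = 2.3322e-06; pOH = 5.63; pH = 14 - pOH = 8.37.

V = 14.0 mL, pH = 8.37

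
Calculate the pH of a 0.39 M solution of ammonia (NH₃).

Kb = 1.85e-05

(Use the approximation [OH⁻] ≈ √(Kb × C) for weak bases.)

[OH⁻] = √(Kb × C) = √(1.85e-05 × 0.39) = 2.6861e-03. pOH = 2.57, pH = 14 - pOH

pH = 11.43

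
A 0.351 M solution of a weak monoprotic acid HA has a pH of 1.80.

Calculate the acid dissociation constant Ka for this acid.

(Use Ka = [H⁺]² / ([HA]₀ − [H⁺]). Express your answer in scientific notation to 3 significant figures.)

[H⁺] = 10^(−pH) = 10^(−1.80) = 1.585e-02 M. For HA ⇌ H⁺ + A⁻, Ka = [H⁺][A⁻]/[HA] = [H⁺]² / ([HA]₀ − [H⁺]) = (1.585e-02)² / (0.351 − 1.585e-02) = 7.49e-04.

K_a = 7.49e-04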